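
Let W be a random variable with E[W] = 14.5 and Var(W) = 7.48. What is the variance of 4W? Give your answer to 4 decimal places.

119.6800

Var(4W) = (4)²·Var(W) = 16·7.48 = 119.68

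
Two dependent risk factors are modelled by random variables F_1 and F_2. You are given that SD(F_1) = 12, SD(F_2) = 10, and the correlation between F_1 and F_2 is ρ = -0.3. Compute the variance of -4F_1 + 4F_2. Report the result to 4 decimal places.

V(F_1) = (12)² = 144;  V(F_2) = (10)² = 100
Cov(F_1,F_2) = ρ·SD(F_1)·SD(F_2) = -0.3·12·10 = -36
V(-4F_1 + 4F_2) = (-4)²·V(F_1) + (4)²·V(F_2) + 2·(-4)·(4)·Cov(F_1,F_2)
= 16·144 + 16·100 + -32·-36 = 5056

5056.0000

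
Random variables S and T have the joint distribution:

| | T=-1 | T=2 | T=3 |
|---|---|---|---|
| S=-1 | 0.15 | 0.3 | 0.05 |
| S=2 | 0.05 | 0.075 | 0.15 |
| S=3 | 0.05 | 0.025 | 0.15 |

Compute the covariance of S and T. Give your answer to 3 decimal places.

E[S] = 0.725,  E[T] = 1.6
E[ST] = 1.85
Cov(S,T) = E[ST] − E[S]E[T] = 1.85 − (0.725)(1.6) = 0.69

0.690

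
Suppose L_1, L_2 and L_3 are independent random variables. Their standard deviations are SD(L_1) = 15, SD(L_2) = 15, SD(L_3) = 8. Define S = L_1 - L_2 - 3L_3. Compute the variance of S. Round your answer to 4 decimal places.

1026.0000

Var(L_1) = 225, Var(L_2) = 225, Var(L_3) = 64
By independence, Var(S) = (1)²Var(L_1) + (-1)²Var(L_2) + (-3)²Var(L_3)
= (1)²·225 + (-1)²·225 + (-3)²·64 = 1026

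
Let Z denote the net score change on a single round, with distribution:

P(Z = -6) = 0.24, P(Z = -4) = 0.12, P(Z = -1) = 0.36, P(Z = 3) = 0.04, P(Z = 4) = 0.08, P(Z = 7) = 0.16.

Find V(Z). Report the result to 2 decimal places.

19.88

E[Z] = (-6)(0.24) + (-4)(0.12) + (-1)(0.36) + (3)(0.04) + (4)(0.08) + (7)(0.16) = -0.72
E[Z²] = (-6)²(0.24) + (-4)²(0.12) + (-1)²(0.36) + (3)²(0.04) + (4)²(0.08) + (7)²(0.16) = 20.4
V(Z) = E[Z²] − (E[Z])² = 20.4 − (-0.72)² = 19.8816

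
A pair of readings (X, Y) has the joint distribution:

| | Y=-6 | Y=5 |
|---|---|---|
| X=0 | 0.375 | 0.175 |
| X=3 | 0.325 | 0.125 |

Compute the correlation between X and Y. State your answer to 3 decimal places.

E[X] = 1.35,  E[Y] = -2.7
E[XY] = -3.975
Cov(X,Y) = E[XY] − E[X]E[Y] = -3.975 − (1.35)(-2.7) = -0.33
Var(X) = 2.2275,  Var(Y) = 25.41
ρ = -0.33 / √(2.2275·25.41) ≈ -0.044

-0.044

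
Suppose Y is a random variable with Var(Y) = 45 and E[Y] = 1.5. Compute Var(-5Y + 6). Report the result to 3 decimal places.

1125.000

Var(-5Y + 6) = (-5)²·Var(Y) = 25·45 = 1125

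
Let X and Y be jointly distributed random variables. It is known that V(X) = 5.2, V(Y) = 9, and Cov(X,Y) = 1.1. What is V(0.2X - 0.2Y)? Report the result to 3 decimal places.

V(0.2X - 0.2Y) = (0.2)²·V(X) + (-0.2)²·V(Y) + 2·(0.2)·(-0.2)·Cov(X,Y)
= 0.04·5.2 + 0.04·9 + -0.08·1.1 = 0.48

0.480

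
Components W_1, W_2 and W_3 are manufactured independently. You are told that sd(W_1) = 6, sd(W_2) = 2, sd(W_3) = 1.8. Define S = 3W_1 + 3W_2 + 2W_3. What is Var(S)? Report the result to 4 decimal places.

Var(W_1) = 36, Var(W_2) = 4, Var(W_3) = 3.24
By independence, Var(S) = (3)²Var(W_1) + (3)²Var(W_2) + (2)²Var(W_3)
= (3)²·36 + (3)²·4 + (2)²·3.24 = 372.96

372.9600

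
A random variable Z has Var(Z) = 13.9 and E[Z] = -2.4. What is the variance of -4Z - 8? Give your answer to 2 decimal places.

222.40

Var(-4Z - 8) = (-4)²·Var(Z) = 16·13.9 = 222.4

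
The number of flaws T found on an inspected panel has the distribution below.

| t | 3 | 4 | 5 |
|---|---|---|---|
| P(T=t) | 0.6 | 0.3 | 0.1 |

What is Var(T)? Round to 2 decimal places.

E[T] = (3)(0.6) + (4)(0.3) + (5)(0.1) = 3.5
E[T²] = (3)²(0.6) + (4)²(0.3) + (5)²(0.1) = 12.7
Var(T) = E[T²] − (E[T])² = 12.7 − (3.5)² = 0.45

0.45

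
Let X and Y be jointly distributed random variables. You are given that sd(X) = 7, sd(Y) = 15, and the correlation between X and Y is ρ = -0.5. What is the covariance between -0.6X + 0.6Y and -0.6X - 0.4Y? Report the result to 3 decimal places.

-30.060

Var(X) = (7)² = 49;  Var(Y) = (15)² = 225
Cov(X,Y) = ρ·sd(X)·sd(Y) = -0.5·7·15 = -52.5
Cov(-0.6X + 0.6Y, -0.6X - 0.4Y) = (-0.6)(-0.6)Var(X) + (0.6)(-0.4)Var(Y) + [(-0.6)(-0.4) + (0.6)(-0.6)]Cov(X,Y)
= 0.36·49 + -0.24·225 + -0.12·-52.5 = -30.06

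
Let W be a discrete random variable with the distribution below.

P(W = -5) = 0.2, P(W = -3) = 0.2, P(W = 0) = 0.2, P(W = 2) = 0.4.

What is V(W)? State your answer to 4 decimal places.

E[W] = (-5)(0.2) + (-3)(0.2) + (0)(0.2) + (2)(0.4) = -0.8
E[W²] = (-5)²(0.2) + (-3)²(0.2) + (0)²(0.2) + (2)²(0.4) = 8.4
V(W) = E[W²] − (E[W])² = 8.4 − (-0.8)² = 7.76

7.7600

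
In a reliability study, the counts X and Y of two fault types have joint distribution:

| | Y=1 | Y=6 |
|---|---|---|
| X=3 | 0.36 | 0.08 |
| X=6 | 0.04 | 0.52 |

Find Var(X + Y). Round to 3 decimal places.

E[X] = 4.68,  E[Y] = 4,  E[XY] = 21.48
Var(X) = 24.12 − (4.68)² = 2.2176;  Var(Y) = 22 − (4)² = 6
Cov(X,Y) = 21.48 − (4.68)(4) = 2.76
Var(X + Y) = (1)²·2.2176 + (1)²·6 + 2·(1)·(1)·2.76 = 13.7376

13.738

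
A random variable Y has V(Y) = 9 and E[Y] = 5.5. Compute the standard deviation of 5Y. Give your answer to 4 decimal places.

V(5Y) = (5)²·9 = 225
SD(5Y) = √225 ≈ 15.0000

15.0000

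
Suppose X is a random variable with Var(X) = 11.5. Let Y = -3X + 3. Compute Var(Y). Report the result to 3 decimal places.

Var(-3X + 3) = (-3)²·Var(X) = 9·11.5 = 103.5

103.500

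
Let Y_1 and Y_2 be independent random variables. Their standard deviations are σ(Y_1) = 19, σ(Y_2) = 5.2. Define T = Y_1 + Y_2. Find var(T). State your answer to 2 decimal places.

var(Y_1) = 361, var(Y_2) = 27.04
By independence, var(T) = (1)²var(Y_1) + (1)²var(Y_2)
= (1)²·361 + (1)²·27.04 = 388.04

388.04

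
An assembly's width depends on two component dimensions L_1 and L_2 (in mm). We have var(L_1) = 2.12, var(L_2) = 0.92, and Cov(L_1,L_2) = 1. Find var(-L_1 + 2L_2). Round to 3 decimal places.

1.800

var(-L_1 + 2L_2) = (-1)²·var(L_1) + (2)²·var(L_2) + 2·(-1)·(2)·Cov(L_1,L_2)
= 1·2.12 + 4·0.92 + -4·1 = 1.8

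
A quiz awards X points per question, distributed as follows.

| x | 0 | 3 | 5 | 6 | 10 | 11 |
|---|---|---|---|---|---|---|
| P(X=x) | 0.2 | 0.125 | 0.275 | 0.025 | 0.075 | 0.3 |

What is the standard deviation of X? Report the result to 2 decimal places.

E[X] = (0)(0.2) + (3)(0.125) + (5)(0.275) + (6)(0.025) + (10)(0.075) + (11)(0.3) = 5.95
E[X²] = (0)²(0.2) + (3)²(0.125) + (5)²(0.275) + (6)²(0.025) + (10)²(0.075) + (11)²(0.3) = 52.7
V(X) = E[X²] − (E[X])² = 52.7 − (5.95)² = 17.2975
σ(X) = √17.2975 ≈ 4.16

4.16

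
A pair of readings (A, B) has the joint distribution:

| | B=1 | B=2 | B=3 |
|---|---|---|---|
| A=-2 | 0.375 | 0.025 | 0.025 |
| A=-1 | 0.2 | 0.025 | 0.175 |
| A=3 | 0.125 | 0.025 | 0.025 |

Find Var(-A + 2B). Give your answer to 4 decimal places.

5.6244

E[A] = -0.725,  E[B] = 1.525,  E[AB] = -1.025
Var(A) = 3.675 − (-0.725)² = 3.149375;  Var(B) = 3.025 − (1.525)² = 0.699375
cov(A,B) = -1.025 − (-0.725)(1.525) = 0.080625
Var(-A + 2B) = (-1)²·3.149375 + (2)²·0.699375 + 2·(-1)·(2)·0.080625 = 5.624375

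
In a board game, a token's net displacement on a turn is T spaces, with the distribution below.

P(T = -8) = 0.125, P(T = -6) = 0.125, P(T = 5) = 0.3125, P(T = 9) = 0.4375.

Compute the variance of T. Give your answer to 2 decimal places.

E[T] = (-8)(0.125) + (-6)(0.125) + (5)(0.3125) + (9)(0.4375) = 3.75
E[T²] = (-8)²(0.125) + (-6)²(0.125) + (5)²(0.3125) + (9)²(0.4375) = 55.75
V(T) = E[T²] − (E[T])² = 55.75 − (3.75)² = 41.6875

41.69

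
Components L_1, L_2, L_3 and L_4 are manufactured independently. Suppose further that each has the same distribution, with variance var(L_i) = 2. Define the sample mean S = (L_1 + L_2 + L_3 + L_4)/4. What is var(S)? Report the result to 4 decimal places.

0.5000

By independence, var(S) = (0.25)²var(L_1) + (0.25)²var(L_2) + (0.25)²var(L_3) + (0.25)²var(L_4)
= (0.25)²·2 + (0.25)²·2 + (0.25)²·2 + (0.25)²·2 = 0.5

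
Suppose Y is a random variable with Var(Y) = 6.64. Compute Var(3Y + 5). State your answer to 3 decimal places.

Var(3Y + 5) = (3)²·Var(Y) = 9·6.64 = 59.76

59.760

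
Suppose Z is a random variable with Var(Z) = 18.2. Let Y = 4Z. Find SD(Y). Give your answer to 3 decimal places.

17.065

Var(4Z) = (4)²·18.2 = 291.2
SD(Y) = √291.2 ≈ 17.065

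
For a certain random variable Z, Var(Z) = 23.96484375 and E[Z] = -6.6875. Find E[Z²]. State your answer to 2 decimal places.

68.69

E[Z²] = Var(Z) + (E[Z])² = 23.96484375 + (-6.6875)² = 68.6875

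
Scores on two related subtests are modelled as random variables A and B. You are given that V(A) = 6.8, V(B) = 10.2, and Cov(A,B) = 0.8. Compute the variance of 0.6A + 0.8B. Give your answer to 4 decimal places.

9.7440

V(0.6A + 0.8B) = (0.6)²·V(A) + (0.8)²·V(B) + 2·(0.6)·(0.8)·Cov(A,B)
= 0.36·6.8 + 0.64·10.2 + 0.96·0.8 = 9.744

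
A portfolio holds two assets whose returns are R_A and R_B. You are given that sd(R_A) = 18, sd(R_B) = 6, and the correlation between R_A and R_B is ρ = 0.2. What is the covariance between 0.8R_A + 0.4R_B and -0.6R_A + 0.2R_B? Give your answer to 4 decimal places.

var(R_A) = (18)² = 324;  var(R_B) = (6)² = 36
Cov(R_A,R_B) = ρ·sd(R_A)·sd(R_B) = 0.2·18·6 = 21.6
Cov(0.8R_A + 0.4R_B, -0.6R_A + 0.2R_B) = (0.8)(-0.6)var(R_A) + (0.4)(0.2)var(R_B) + [(0.8)(0.2) + (0.4)(-0.6)]Cov(R_A,R_B)
= -0.48·324 + 0.08·36 + -0.08·21.6 = -154.368

-154.3680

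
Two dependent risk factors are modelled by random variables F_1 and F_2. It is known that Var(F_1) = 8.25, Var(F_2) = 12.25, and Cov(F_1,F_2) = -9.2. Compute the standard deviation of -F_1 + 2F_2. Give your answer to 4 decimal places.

9.6979

Var(-F_1 + 2F_2) = (-1)²·Var(F_1) + (2)²·Var(F_2) + 2·(-1)·(2)·Cov(F_1,F_2)
= 1·8.25 + 4·12.25 + -4·-9.2 = 94.05
sd(-F_1 + 2F_2) = √94.05 ≈ 9.6979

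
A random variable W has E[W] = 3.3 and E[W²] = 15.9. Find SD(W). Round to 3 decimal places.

var(W) = 15.9 − (3.3)² = 5.01
SD(W) = √5.01 ≈ 2.238

2.238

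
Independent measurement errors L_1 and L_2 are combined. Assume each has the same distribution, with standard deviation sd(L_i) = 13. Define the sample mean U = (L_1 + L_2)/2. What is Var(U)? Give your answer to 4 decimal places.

84.5000

Var(L_i) = (13)² = 169
By independence, Var(U) = (0.5)²Var(L_1) + (0.5)²Var(L_2)
= (0.5)²·169 + (0.5)²·169 = 84.5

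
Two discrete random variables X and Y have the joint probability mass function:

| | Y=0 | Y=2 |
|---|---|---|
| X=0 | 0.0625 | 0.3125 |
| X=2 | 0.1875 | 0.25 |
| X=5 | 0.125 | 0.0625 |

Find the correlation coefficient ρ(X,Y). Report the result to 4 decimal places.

E[X] = 1.8125,  E[Y] = 1.25
E[XY] = 1.625
cov(X,Y) = E[XY] − E[X]E[Y] = 1.625 − (1.8125)(1.25) = -0.640625
Var(X) = 3.15234375,  Var(Y) = 0.9375
ρ = -0.640625 / √(3.15234375·0.9375) ≈ -0.3727

-0.3727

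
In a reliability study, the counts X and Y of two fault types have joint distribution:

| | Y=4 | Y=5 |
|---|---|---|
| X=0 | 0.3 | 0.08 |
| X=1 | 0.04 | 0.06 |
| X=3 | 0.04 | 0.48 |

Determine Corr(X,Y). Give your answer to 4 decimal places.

0.6817

E[X] = 1.66,  E[Y] = 4.62
E[XY] = 8.14
Cov(X,Y) = E[XY] − E[X]E[Y] = 8.14 − (1.66)(4.62) = 0.4708
V(X) = 2.0244,  V(Y) = 0.2356
ρ = 0.4708 / √(2.0244·0.2356) ≈ 0.6817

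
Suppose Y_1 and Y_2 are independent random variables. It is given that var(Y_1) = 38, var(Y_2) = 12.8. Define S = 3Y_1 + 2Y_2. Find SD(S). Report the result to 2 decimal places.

By independence, var(S) = (3)²var(Y_1) + (2)²var(Y_2)
= (3)²·38 + (2)²·12.8 = 393.2
SD(S) = √393.2 ≈ 19.83

19.83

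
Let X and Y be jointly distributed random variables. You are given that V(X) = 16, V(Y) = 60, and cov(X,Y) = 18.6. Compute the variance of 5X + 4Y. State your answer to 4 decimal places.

V(5X + 4Y) = (5)²·V(X) + (4)²·V(Y) + 2·(5)·(4)·cov(X,Y)
= 25·16 + 16·60 + 40·18.6 = 2104

2104.0000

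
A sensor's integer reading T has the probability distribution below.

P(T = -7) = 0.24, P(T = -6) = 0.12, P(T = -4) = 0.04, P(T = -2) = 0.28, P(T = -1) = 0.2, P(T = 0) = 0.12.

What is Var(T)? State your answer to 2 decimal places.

E[T] = (-7)(0.24) + (-6)(0.12) + (-4)(0.04) + (-2)(0.28) + (-1)(0.2) + (0)(0.12) = -3.32
E[T²] = (-7)²(0.24) + (-6)²(0.12) + (-4)²(0.04) + (-2)²(0.28) + (-1)²(0.2) + (0)²(0.12) = 18.04
Var(T) = E[T²] − (E[T])² = 18.04 − (-3.32)² = 7.0176

7.02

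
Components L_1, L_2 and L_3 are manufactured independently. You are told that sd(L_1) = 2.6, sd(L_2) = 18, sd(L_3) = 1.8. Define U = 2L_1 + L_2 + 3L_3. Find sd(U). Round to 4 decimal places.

19.4987

Var(L_1) = 6.76, Var(L_2) = 324, Var(L_3) = 3.24
By independence, Var(U) = (2)²Var(L_1) + (1)²Var(L_2) + (3)²Var(L_3)
= (2)²·6.76 + (1)²·324 + (3)²·3.24 = 380.2
sd(U) = √380.2 ≈ 19.4987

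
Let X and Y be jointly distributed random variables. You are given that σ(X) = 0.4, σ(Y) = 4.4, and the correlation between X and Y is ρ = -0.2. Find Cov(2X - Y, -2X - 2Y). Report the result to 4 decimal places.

Var(X) = (0.4)² = 0.16;  Var(Y) = (4.4)² = 19.36
Cov(X,Y) = ρ·σ(X)·σ(Y) = -0.2·0.4·4.4 = -0.352
Cov(2X - Y, -2X - 2Y) = (2)(-2)Var(X) + (-1)(-2)Var(Y) + [(2)(-2) + (-1)(-2)]Cov(X,Y)
= -4·0.16 + 2·19.36 + -2·-0.352 = 38.784

38.7840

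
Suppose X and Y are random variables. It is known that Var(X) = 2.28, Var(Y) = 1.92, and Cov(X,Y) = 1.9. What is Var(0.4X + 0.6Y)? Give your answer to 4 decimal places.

Var(0.4X + 0.6Y) = (0.4)²·Var(X) + (0.6)²·Var(Y) + 2·(0.4)·(0.6)·Cov(X,Y)
= 0.16·2.28 + 0.36·1.92 + 0.48·1.9 = 1.968

1.9680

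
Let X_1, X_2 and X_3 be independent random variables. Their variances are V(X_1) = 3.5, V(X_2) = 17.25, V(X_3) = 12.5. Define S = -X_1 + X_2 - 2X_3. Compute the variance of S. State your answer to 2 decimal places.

By independence, V(S) = (-1)²V(X_1) + (1)²V(X_2) + (-2)²V(X_3)
= (-1)²·3.5 + (1)²·17.25 + (-2)²·12.5 = 70.75

70.75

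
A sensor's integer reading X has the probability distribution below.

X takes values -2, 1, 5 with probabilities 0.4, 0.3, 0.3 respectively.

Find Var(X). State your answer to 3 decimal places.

8.400

E[X] = (-2)(0.4) + (1)(0.3) + (5)(0.3) = 1
E[X²] = (-2)²(0.4) + (1)²(0.3) + (5)²(0.3) = 9.4
Var(X) = E[X²] − (E[X])² = 9.4 − (1)² = 8.4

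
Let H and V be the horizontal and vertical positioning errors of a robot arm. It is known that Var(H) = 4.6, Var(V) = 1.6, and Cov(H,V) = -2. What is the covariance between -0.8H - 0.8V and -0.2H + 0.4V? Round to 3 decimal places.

Cov(-0.8H - 0.8V, -0.2H + 0.4V) = (-0.8)(-0.2)Var(H) + (-0.8)(0.4)Var(V) + [(-0.8)(0.4) + (-0.8)(-0.2)]Cov(H,V)
= 0.16·4.6 + -0.32·1.6 + -0.16·-2 = 0.544

0.544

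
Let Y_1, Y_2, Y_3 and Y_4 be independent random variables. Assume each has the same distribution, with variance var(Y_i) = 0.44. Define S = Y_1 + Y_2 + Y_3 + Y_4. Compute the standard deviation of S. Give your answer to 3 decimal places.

By independence, var(S) = (1)²var(Y_1) + (1)²var(Y_2) + (1)²var(Y_3) + (1)²var(Y_4)
= (1)²·0.44 + (1)²·0.44 + (1)²·0.44 + (1)²·0.44 = 1.76
sd(S) = √1.76 ≈ 1.327

1.327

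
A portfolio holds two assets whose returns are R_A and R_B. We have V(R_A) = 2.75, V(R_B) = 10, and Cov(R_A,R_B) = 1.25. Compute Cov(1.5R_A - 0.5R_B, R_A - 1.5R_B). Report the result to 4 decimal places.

Cov(1.5R_A - 0.5R_B, R_A - 1.5R_B) = (1.5)(1)V(R_A) + (-0.5)(-1.5)V(R_B) + [(1.5)(-1.5) + (-0.5)(1)]Cov(R_A,R_B)
= 1.5·2.75 + 0.75·10 + -2.75·1.25 = 8.1875

8.1875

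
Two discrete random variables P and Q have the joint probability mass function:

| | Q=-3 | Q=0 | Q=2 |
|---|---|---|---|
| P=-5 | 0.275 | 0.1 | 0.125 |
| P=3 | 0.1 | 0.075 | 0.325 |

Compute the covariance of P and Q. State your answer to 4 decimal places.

E[P] = -1,  E[Q] = -0.225
E[PQ] = 3.925
cov(P,Q) = E[PQ] − E[P]E[Q] = 3.925 − (-1)(-0.225) = 3.7

3.7000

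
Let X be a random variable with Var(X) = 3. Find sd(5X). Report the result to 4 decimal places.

8.6603

Var(5X) = (5)²·3 = 75
sd(5X) = √75 ≈ 8.6603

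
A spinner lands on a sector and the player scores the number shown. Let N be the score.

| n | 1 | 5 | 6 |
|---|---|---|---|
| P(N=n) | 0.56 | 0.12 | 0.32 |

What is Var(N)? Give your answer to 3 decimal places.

E[N] = (1)(0.56) + (5)(0.12) + (6)(0.32) = 3.08
E[N²] = (1)²(0.56) + (5)²(0.12) + (6)²(0.32) = 15.08
Var(N) = E[N²] − (E[N])² = 15.08 − (3.08)² = 5.5936

5.594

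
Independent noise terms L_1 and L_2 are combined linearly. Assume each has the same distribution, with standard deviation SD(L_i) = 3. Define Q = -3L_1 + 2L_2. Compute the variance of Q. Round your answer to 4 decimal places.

var(L_i) = (3)² = 9
By independence, var(Q) = (-3)²var(L_1) + (2)²var(L_2)
= (-3)²·9 + (2)²·9 = 117

117.0000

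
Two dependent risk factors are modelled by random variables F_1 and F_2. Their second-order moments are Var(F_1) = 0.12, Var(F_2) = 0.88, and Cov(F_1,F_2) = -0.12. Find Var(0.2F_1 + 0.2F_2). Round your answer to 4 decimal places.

0.0304

Var(0.2F_1 + 0.2F_2) = (0.2)²·Var(F_1) + (0.2)²·Var(F_2) + 2·(0.2)·(0.2)·Cov(F_1,F_2)
= 0.04·0.12 + 0.04·0.88 + 0.08·-0.12 = 0.0304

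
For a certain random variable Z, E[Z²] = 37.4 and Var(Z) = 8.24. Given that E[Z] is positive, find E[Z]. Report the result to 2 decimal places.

5.40

(E[Z])² = E[Z²] − Var(Z) = 37.4 − 8.24 = 29.16
E[Z] = √29.16 = 5.4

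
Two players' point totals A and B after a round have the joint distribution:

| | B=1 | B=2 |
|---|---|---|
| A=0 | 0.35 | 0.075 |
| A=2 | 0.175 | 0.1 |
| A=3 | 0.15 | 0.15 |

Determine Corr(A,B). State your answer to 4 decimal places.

0.2929

E[A] = 1.45,  E[B] = 1.325
E[AB] = 2.1
Cov(A,B) = E[AB] − E[A]E[B] = 2.1 − (1.45)(1.325) = 0.17875
V(A) = 1.6975,  V(B) = 0.219375
ρ = 0.17875 / √(1.6975·0.219375) ≈ 0.2929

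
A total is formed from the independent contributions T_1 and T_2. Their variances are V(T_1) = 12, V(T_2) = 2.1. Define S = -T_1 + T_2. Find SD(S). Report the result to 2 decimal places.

By independence, V(S) = (-1)²V(T_1) + (1)²V(T_2)
= (-1)²·12 + (1)²·2.1 = 14.1
SD(S) = √14.1 ≈ 3.75

3.75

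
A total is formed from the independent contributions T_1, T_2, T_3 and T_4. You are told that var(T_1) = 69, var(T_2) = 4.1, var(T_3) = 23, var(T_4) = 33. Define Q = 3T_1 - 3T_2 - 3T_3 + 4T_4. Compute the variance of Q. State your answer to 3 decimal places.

By independence, var(Q) = (3)²var(T_1) + (-3)²var(T_2) + (-3)²var(T_3) + (4)²var(T_4)
= (3)²·69 + (-3)²·4.1 + (-3)²·23 + (4)²·33 = 1392.9

1392.900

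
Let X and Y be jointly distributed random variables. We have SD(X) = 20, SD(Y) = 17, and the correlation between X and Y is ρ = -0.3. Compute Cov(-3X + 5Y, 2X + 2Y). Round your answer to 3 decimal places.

Var(X) = (20)² = 400;  Var(Y) = (17)² = 289
Cov(X,Y) = ρ·SD(X)·SD(Y) = -0.3·20·17 = -102
Cov(-3X + 5Y, 2X + 2Y) = (-3)(2)Var(X) + (5)(2)Var(Y) + [(-3)(2) + (5)(2)]Cov(X,Y)
= -6·400 + 10·289 + 4·-102 = 82

82.000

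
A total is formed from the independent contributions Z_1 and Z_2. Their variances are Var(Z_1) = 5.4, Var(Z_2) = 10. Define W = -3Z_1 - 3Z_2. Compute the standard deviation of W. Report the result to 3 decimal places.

By independence, Var(W) = (-3)²Var(Z_1) + (-3)²Var(Z_2)
= (-3)²·5.4 + (-3)²·10 = 138.6
SD(W) = √138.6 ≈ 11.773

11.773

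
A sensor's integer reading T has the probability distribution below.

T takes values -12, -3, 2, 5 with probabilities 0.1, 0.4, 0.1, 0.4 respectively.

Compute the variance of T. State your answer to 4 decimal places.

28.3600

E[T] = (-12)(0.1) + (-3)(0.4) + (2)(0.1) + (5)(0.4) = -0.2
E[T²] = (-12)²(0.1) + (-3)²(0.4) + (2)²(0.1) + (5)²(0.4) = 28.4
var(T) = E[T²] − (E[T])² = 28.4 − (-0.2)² = 28.36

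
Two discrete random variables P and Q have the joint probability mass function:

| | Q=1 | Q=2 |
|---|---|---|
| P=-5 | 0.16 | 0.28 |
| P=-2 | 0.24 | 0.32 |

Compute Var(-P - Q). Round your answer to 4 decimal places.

2.3616

E[P] = -3.32,  E[Q] = 1.6,  E[PQ] = -5.36
Var(P) = 13.24 − (-3.32)² = 2.2176;  Var(Q) = 2.8 − (1.6)² = 0.24
cov(P,Q) = -5.36 − (-3.32)(1.6) = -0.048
Var(-P - Q) = (-1)²·2.2176 + (-1)²·0.24 + 2·(-1)·(-1)·-0.048 = 2.3616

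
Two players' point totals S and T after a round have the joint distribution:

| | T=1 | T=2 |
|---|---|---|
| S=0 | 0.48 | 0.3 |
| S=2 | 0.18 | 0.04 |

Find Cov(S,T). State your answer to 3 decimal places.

-0.070

E[S] = 0.44,  E[T] = 1.34
E[ST] = 0.52
Cov(S,T) = E[ST] − E[S]E[T] = 0.52 − (0.44)(1.34) = -0.0696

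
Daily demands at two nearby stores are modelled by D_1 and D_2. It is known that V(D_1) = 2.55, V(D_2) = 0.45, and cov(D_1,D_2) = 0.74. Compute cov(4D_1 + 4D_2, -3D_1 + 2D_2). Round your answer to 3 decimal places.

-29.960

cov(4D_1 + 4D_2, -3D_1 + 2D_2) = (4)(-3)V(D_1) + (4)(2)V(D_2) + [(4)(2) + (4)(-3)]cov(D_1,D_2)
= -12·2.55 + 8·0.45 + -4·0.74 = -29.96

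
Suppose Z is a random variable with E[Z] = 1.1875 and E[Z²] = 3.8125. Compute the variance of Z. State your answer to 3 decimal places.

2.402

Var(Z) = 3.8125 − (1.1875)² = 2.40234375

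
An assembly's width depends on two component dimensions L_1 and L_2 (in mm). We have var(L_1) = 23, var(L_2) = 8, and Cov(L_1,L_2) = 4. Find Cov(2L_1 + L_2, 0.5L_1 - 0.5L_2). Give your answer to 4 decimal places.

Cov(2L_1 + L_2, 0.5L_1 - 0.5L_2) = (2)(0.5)var(L_1) + (1)(-0.5)var(L_2) + [(2)(-0.5) + (1)(0.5)]Cov(L_1,L_2)
= 1·23 + -0.5·8 + -0.5·4 = 17

17.0000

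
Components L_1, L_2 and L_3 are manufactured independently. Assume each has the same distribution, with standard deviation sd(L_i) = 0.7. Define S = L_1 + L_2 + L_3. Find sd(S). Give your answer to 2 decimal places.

Var(L_i) = (0.7)² = 0.49
By independence, Var(S) = (1)²Var(L_1) + (1)²Var(L_2) + (1)²Var(L_3)
= (1)²·0.49 + (1)²·0.49 + (1)²·0.49 = 1.47
sd(S) = √1.47 ≈ 1.21

1.21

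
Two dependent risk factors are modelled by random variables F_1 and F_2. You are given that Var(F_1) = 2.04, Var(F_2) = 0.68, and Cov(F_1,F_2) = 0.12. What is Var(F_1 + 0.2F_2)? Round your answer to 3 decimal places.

Var(F_1 + 0.2F_2) = (1)²·Var(F_1) + (0.2)²·Var(F_2) + 2·(1)·(0.2)·Cov(F_1,F_2)
= 1·2.04 + 0.04·0.68 + 0.4·0.12 = 2.1152

2.115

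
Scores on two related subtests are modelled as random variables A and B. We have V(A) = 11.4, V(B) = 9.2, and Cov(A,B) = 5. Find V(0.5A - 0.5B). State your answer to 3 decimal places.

V(0.5A - 0.5B) = (0.5)²·V(A) + (-0.5)²·V(B) + 2·(0.5)·(-0.5)·Cov(A,B)
= 0.25·11.4 + 0.25·9.2 + -0.5·5 = 2.65

2.650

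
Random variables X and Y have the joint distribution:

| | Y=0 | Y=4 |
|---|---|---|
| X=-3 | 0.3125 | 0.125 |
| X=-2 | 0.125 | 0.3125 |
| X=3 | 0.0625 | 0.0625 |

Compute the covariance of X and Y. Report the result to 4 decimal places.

E[X] = -1.8125,  E[Y] = 2
E[XY] = -3.25
Cov(X,Y) = E[XY] − E[X]E[Y] = -3.25 − (-1.8125)(2) = 0.375

0.3750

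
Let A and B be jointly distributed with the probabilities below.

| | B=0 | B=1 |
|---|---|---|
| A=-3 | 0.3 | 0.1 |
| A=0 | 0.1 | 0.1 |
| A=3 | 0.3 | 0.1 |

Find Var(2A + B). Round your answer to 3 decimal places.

E[A] = 0,  E[B] = 0.3,  E[AB] = 0
Var(A) = 7.2 − (0)² = 7.2;  Var(B) = 0.3 − (0.3)² = 0.21
cov(A,B) = 0 − (0)(0.3) = 0
Var(2A + B) = (2)²·7.2 + (1)²·0.21 + 2·(2)·(1)·0 = 29.01

29.010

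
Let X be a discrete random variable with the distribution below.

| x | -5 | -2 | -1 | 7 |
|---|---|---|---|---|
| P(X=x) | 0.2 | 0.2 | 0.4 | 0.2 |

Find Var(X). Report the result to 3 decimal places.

15.840

E[X] = (-5)(0.2) + (-2)(0.2) + (-1)(0.4) + (7)(0.2) = -0.4
E[X²] = (-5)²(0.2) + (-2)²(0.2) + (-1)²(0.4) + (7)²(0.2) = 16
Var(X) = E[X²] − (E[X])² = 16 − (-0.4)² = 15.84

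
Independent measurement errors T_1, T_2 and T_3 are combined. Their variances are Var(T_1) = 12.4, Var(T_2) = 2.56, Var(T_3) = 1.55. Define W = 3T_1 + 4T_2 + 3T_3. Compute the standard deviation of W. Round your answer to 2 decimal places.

By independence, Var(W) = (3)²Var(T_1) + (4)²Var(T_2) + (3)²Var(T_3)
= (3)²·12.4 + (4)²·2.56 + (3)²·1.55 = 166.51
σ(W) = √166.51 ≈ 12.90

12.90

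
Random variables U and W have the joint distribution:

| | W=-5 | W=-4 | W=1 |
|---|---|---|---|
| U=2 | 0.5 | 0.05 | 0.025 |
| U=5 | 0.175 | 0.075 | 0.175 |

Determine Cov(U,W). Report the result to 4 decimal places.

E[U] = 3.275,  E[W] = -3.675
E[UW] = -10.35
Cov(U,W) = E[UW] − E[U]E[W] = -10.35 − (3.275)(-3.675) = 1.685625

1.6856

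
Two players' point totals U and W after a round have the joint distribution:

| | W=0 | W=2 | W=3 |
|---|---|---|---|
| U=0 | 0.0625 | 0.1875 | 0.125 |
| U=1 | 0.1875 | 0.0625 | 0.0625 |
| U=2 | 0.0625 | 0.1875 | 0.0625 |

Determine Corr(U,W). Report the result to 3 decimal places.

E[U] = 0.9375,  E[W] = 1.625
E[UW] = 1.4375
Cov(U,W) = E[UW] − E[U]E[W] = 1.4375 − (0.9375)(1.625) = -0.0859375
V(U) = 0.68359375,  V(W) = 1.359375
ρ = -0.0859375 / √(0.68359375·1.359375) ≈ -0.089

-0.089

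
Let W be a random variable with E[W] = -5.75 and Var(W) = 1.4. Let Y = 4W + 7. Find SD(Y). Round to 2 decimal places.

4.73

Var(4W + 7) = (4)²·1.4 = 22.4
SD(Y) = √22.4 ≈ 4.73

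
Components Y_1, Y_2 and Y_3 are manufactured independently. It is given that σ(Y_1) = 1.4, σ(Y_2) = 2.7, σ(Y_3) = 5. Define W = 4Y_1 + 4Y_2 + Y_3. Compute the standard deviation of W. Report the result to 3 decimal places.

Var(Y_1) = 1.96, Var(Y_2) = 7.29, Var(Y_3) = 25
By independence, Var(W) = (4)²Var(Y_1) + (4)²Var(Y_2) + (1)²Var(Y_3)
= (4)²·1.96 + (4)²·7.29 + (1)²·25 = 173
σ(W) = √173 ≈ 13.153

13.153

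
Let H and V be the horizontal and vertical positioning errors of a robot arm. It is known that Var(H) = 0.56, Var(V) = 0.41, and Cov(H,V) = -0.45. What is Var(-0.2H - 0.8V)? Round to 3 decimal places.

0.141

Var(-0.2H - 0.8V) = (-0.2)²·Var(H) + (-0.8)²·Var(V) + 2·(-0.2)·(-0.8)·Cov(H,V)
= 0.04·0.56 + 0.64·0.41 + 0.32·-0.45 = 0.1408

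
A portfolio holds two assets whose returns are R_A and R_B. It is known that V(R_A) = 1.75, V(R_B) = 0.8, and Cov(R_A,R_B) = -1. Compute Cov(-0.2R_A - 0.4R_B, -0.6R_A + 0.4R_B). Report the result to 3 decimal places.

-0.078

Cov(-0.2R_A - 0.4R_B, -0.6R_A + 0.4R_B) = (-0.2)(-0.6)V(R_A) + (-0.4)(0.4)V(R_B) + [(-0.2)(0.4) + (-0.4)(-0.6)]Cov(R_A,R_B)
= 0.12·1.75 + -0.16·0.8 + 0.16·-1 = -0.078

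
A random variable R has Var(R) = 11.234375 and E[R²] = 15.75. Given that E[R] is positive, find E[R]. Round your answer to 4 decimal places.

2.1250

(E[R])² = E[R²] − Var(R) = 15.75 − 11.234375 = 4.515625
E[R] = √4.515625 = 2.125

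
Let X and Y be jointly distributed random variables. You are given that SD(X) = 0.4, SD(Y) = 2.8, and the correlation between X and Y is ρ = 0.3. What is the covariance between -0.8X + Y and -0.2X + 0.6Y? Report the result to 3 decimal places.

4.501

V(X) = (0.4)² = 0.16;  V(Y) = (2.8)² = 7.84
Cov(X,Y) = ρ·SD(X)·SD(Y) = 0.3·0.4·2.8 = 0.336
Cov(-0.8X + Y, -0.2X + 0.6Y) = (-0.8)(-0.2)V(X) + (1)(0.6)V(Y) + [(-0.8)(0.6) + (1)(-0.2)]Cov(X,Y)
= 0.16·0.16 + 0.6·7.84 + -0.68·0.336 = 4.50112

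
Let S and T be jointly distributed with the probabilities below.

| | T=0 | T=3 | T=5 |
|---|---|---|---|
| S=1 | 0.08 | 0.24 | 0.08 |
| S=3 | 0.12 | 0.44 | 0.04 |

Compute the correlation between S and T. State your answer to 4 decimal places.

E[S] = 2.2,  E[T] = 2.64
E[ST] = 5.68
Cov(S,T) = E[ST] − E[S]E[T] = 5.68 − (2.2)(2.64) = -0.128
var(S) = 0.96,  var(T) = 2.1504
ρ = -0.128 / √(0.96·2.1504) ≈ -0.0891

-0.0891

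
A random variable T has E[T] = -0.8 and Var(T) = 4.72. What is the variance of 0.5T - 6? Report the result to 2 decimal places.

Var(0.5T - 6) = (0.5)²·Var(T) = 0.25·4.72 = 1.18

1.18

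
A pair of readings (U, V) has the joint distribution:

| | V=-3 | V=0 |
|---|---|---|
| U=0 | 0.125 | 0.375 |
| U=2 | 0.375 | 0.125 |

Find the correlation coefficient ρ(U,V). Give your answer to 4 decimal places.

E[U] = 1,  E[V] = -1.5
E[UV] = -2.25
Cov(U,V) = E[UV] − E[U]E[V] = -2.25 − (1)(-1.5) = -0.75
var(U) = 1,  var(V) = 2.25
ρ = -0.75 / √(1·2.25) ≈ -0.5000

-0.5000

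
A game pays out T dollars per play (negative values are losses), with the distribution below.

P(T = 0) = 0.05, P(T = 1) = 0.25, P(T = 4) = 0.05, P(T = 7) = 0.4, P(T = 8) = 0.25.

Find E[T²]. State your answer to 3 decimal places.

E[T²] = (0)²(0.05) + (1)²(0.25) + (4)²(0.05) + (7)²(0.4) + (8)²(0.25) = 36.65

36.650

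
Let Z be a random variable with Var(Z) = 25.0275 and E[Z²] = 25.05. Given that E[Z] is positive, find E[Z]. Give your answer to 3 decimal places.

0.150

(E[Z])² = E[Z²] − Var(Z) = 25.05 − 25.0275 = 0.0225
E[Z] = √0.0225 = 0.15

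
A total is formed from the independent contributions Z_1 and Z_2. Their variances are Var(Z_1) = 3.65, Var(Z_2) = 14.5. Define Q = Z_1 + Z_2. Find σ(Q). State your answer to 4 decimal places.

By independence, Var(Q) = (1)²Var(Z_1) + (1)²Var(Z_2)
= (1)²·3.65 + (1)²·14.5 = 18.15
σ(Q) = √18.15 ≈ 4.2603

4.2603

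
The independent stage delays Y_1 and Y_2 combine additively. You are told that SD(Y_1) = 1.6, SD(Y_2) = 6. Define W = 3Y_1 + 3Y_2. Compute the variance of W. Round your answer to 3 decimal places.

347.040

Var(Y_1) = 2.56, Var(Y_2) = 36
By independence, Var(W) = (3)²Var(Y_1) + (3)²Var(Y_2)
= (3)²·2.56 + (3)²·36 = 347.04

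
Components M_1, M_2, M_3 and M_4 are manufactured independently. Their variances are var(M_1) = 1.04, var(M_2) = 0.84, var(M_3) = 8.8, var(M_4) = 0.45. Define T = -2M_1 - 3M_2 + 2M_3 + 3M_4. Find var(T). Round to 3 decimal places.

By independence, var(T) = (-2)²var(M_1) + (-3)²var(M_2) + (2)²var(M_3) + (3)²var(M_4)
= (-2)²·1.04 + (-3)²·0.84 + (2)²·8.8 + (3)²·0.45 = 50.97

50.970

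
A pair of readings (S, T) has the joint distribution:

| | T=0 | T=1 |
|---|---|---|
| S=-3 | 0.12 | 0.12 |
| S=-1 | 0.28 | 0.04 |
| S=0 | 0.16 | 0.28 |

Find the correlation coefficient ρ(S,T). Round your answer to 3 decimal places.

E[S] = -1.04,  E[T] = 0.44
E[ST] = -0.4
Cov(S,T) = E[ST] − E[S]E[T] = -0.4 − (-1.04)(0.44) = 0.0576
V(S) = 1.3984,  V(T) = 0.2464
ρ = 0.0576 / √(1.3984·0.2464) ≈ 0.098

0.098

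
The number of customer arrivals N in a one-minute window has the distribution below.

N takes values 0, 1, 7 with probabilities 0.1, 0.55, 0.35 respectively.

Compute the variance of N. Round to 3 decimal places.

E[N] = (0)(0.1) + (1)(0.55) + (7)(0.35) = 3
E[N²] = (0)²(0.1) + (1)²(0.55) + (7)²(0.35) = 17.7
Var(N) = E[N²] − (E[N])² = 17.7 − (3)² = 8.7

8.700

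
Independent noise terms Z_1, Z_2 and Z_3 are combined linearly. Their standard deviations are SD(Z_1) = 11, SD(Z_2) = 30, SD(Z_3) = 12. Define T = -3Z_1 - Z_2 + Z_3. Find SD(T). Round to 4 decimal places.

V(Z_1) = 121, V(Z_2) = 900, V(Z_3) = 144
By independence, V(T) = (-3)²V(Z_1) + (-1)²V(Z_2) + (1)²V(Z_3)
= (-3)²·121 + (-1)²·900 + (1)²·144 = 2133
SD(T) = √2133 ≈ 46.1844

46.1844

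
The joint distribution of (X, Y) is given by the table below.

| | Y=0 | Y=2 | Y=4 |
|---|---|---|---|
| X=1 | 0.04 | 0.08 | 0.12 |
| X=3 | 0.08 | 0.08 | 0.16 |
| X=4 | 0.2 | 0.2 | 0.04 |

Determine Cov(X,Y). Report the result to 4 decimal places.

E[X] = 2.96,  E[Y] = 2
E[XY] = 5.28
Cov(X,Y) = E[XY] − E[X]E[Y] = 5.28 − (2.96)(2) = -0.64

-0.6400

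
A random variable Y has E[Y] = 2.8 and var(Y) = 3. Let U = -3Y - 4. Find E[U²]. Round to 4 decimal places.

180.7600

E[-3Y - 4] = -3·2.8 − 4 = -12.4
var(-3Y - 4) = (-3)²·3 = 27
E[U²] = var(U) + (E[U])² = 27 + (-12.4)² = 180.76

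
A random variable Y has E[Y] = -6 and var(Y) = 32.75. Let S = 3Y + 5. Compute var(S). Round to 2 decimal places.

294.75

var(3Y + 5) = (3)²·var(Y) = 9·32.75 = 294.75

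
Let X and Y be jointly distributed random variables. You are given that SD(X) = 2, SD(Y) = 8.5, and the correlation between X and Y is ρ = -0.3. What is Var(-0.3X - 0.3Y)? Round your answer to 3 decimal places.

5.945

Var(X) = (2)² = 4;  Var(Y) = (8.5)² = 72.25
cov(X,Y) = ρ·SD(X)·SD(Y) = -0.3·2·8.5 = -5.1
Var(-0.3X - 0.3Y) = (-0.3)²·Var(X) + (-0.3)²·Var(Y) + 2·(-0.3)·(-0.3)·cov(X,Y)
= 0.09·4 + 0.09·72.25 + 0.18·-5.1 = 5.9445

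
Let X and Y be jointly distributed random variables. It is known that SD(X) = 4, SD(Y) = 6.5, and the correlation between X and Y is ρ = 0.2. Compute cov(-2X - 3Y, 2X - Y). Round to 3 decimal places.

41.950

var(X) = (4)² = 16;  var(Y) = (6.5)² = 42.25
cov(X,Y) = ρ·SD(X)·SD(Y) = 0.2·4·6.5 = 5.2
cov(-2X - 3Y, 2X - Y) = (-2)(2)var(X) + (-3)(-1)var(Y) + [(-2)(-1) + (-3)(2)]cov(X,Y)
= -4·16 + 3·42.25 + -4·5.2 = 41.95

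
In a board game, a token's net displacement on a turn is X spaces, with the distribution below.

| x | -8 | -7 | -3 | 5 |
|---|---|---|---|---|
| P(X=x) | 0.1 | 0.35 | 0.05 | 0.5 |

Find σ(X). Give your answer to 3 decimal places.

E[X] = (-8)(0.1) + (-7)(0.35) + (-3)(0.05) + (5)(0.5) = -0.9
E[X²] = (-8)²(0.1) + (-7)²(0.35) + (-3)²(0.05) + (5)²(0.5) = 36.5
Var(X) = E[X²] − (E[X])² = 36.5 − (-0.9)² = 35.69
σ(X) = √35.69 ≈ 5.974

5.974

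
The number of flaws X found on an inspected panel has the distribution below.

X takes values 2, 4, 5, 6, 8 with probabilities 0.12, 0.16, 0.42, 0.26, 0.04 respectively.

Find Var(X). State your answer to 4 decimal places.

1.8404

E[X] = (2)(0.12) + (4)(0.16) + (5)(0.42) + (6)(0.26) + (8)(0.04) = 4.86
E[X²] = (2)²(0.12) + (4)²(0.16) + (5)²(0.42) + (6)²(0.26) + (8)²(0.04) = 25.46
Var(X) = E[X²] − (E[X])² = 25.46 − (4.86)² = 1.8404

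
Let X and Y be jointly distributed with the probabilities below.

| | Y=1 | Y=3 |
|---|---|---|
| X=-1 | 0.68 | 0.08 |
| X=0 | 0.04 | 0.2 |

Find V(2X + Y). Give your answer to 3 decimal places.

E[X] = -0.76,  E[Y] = 1.56,  E[XY] = -0.92
V(X) = 0.76 − (-0.76)² = 0.1824;  V(Y) = 3.24 − (1.56)² = 0.8064
Cov(X,Y) = -0.92 − (-0.76)(1.56) = 0.2656
V(2X + Y) = (2)²·0.1824 + (1)²·0.8064 + 2·(2)·(1)·0.2656 = 2.5984

2.598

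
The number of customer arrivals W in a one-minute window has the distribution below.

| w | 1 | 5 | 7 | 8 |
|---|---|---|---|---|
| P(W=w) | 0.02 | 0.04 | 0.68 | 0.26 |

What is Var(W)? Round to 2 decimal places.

E[W] = (1)(0.02) + (5)(0.04) + (7)(0.68) + (8)(0.26) = 7.06
E[W²] = (1)²(0.02) + (5)²(0.04) + (7)²(0.68) + (8)²(0.26) = 50.98
Var(W) = E[W²] − (E[W])² = 50.98 − (7.06)² = 1.1364

1.14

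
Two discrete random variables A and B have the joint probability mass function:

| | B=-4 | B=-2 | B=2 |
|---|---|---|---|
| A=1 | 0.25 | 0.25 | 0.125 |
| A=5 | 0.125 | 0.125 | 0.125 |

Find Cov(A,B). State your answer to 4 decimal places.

0.6250

E[A] = 2.5,  E[B] = -1.75
E[AB] = -3.75
Cov(A,B) = E[AB] − E[A]E[B] = -3.75 − (2.5)(-1.75) = 0.625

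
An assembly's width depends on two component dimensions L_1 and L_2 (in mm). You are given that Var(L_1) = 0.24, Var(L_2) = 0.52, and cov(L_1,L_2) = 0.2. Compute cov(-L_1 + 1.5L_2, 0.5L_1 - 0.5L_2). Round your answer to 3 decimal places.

cov(-L_1 + 1.5L_2, 0.5L_1 - 0.5L_2) = (-1)(0.5)Var(L_1) + (1.5)(-0.5)Var(L_2) + [(-1)(-0.5) + (1.5)(0.5)]cov(L_1,L_2)
= -0.5·0.24 + -0.75·0.52 + 1.25·0.2 = -0.26

-0.260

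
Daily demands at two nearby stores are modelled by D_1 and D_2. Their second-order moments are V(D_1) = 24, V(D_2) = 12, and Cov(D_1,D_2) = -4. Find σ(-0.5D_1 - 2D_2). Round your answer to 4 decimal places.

6.7823

V(-0.5D_1 - 2D_2) = (-0.5)²·V(D_1) + (-2)²·V(D_2) + 2·(-0.5)·(-2)·Cov(D_1,D_2)
= 0.25·24 + 4·12 + 2·-4 = 46
σ(-0.5D_1 - 2D_2) = √46 ≈ 6.7823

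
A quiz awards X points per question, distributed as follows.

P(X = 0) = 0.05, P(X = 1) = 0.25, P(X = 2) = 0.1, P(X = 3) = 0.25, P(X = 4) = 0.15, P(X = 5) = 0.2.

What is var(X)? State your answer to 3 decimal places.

E[X] = (0)(0.05) + (1)(0.25) + (2)(0.1) + (3)(0.25) + (4)(0.15) + (5)(0.2) = 2.8
E[X²] = (0)²(0.05) + (1)²(0.25) + (2)²(0.1) + (3)²(0.25) + (4)²(0.15) + (5)²(0.2) = 10.3
var(X) = E[X²] − (E[X])² = 10.3 − (2.8)² = 2.46

2.460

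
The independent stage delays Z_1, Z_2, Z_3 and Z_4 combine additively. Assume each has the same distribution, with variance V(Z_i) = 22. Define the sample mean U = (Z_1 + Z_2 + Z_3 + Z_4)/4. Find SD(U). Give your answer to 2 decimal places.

By independence, V(U) = (0.25)²V(Z_1) + (0.25)²V(Z_2) + (0.25)²V(Z_3) + (0.25)²V(Z_4)
= (0.25)²·22 + (0.25)²·22 + (0.25)²·22 + (0.25)²·22 = 5.5
SD(U) = √5.5 ≈ 2.35

2.35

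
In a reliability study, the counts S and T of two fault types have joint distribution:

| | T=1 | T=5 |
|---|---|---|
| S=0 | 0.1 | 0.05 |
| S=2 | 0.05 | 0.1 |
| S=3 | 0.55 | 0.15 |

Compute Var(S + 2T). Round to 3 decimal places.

13.460

E[S] = 2.4,  E[T] = 2.2,  E[ST] = 5
Var(S) = 6.9 − (2.4)² = 1.14;  Var(T) = 8.2 − (2.2)² = 3.36
cov(S,T) = 5 − (2.4)(2.2) = -0.28
Var(S + 2T) = (1)²·1.14 + (2)²·3.36 + 2·(1)·(2)·-0.28 = 13.46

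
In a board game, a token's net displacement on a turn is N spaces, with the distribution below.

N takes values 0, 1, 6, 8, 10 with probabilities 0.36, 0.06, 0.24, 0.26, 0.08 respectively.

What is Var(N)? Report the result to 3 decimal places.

14.156

E[N] = (0)(0.36) + (1)(0.06) + (6)(0.24) + (8)(0.26) + (10)(0.08) = 4.38
E[N²] = (0)²(0.36) + (1)²(0.06) + (6)²(0.24) + (8)²(0.26) + (10)²(0.08) = 33.34
Var(N) = E[N²] − (E[N])² = 33.34 − (4.38)² = 14.1556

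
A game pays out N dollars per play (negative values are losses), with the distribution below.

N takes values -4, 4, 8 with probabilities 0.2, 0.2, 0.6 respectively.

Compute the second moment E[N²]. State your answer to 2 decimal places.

E[N²] = (-4)²(0.2) + (4)²(0.2) + (8)²(0.6) = 44.8

44.80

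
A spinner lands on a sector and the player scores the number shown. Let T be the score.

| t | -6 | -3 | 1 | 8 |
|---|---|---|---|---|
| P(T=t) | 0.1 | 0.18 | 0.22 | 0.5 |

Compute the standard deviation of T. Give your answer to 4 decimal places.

E[T] = (-6)(0.1) + (-3)(0.18) + (1)(0.22) + (8)(0.5) = 3.08
E[T²] = (-6)²(0.1) + (-3)²(0.18) + (1)²(0.22) + (8)²(0.5) = 37.44
Var(T) = E[T²] − (E[T])² = 37.44 − (3.08)² = 27.9536
SD(T) = √27.9536 ≈ 5.2871

5.2871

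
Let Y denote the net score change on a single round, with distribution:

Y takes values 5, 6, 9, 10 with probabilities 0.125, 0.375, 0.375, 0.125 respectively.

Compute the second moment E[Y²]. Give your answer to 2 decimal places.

E[Y²] = (5)²(0.125) + (6)²(0.375) + (9)²(0.375) + (10)²(0.125) = 59.5

59.50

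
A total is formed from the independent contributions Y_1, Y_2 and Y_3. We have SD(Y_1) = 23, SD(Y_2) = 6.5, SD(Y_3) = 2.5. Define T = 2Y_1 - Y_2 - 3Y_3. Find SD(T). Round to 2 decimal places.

Var(Y_1) = 529, Var(Y_2) = 42.25, Var(Y_3) = 6.25
By independence, Var(T) = (2)²Var(Y_1) + (-1)²Var(Y_2) + (-3)²Var(Y_3)
= (2)²·529 + (-1)²·42.25 + (-3)²·6.25 = 2214.5
SD(T) = √2214.5 ≈ 47.06

47.06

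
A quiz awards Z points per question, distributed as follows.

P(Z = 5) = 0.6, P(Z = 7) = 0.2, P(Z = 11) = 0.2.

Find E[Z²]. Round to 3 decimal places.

49.000

E[Z²] = (5)²(0.6) + (7)²(0.2) + (11)²(0.2) = 49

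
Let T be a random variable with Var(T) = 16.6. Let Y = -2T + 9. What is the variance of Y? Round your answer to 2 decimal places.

Var(-2T + 9) = (-2)²·Var(T) = 4·16.6 = 66.4

66.40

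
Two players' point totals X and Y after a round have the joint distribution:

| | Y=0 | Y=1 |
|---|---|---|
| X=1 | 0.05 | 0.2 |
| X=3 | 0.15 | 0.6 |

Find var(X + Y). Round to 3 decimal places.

0.910

E[X] = 2.5,  E[Y] = 0.8,  E[XY] = 2
var(X) = 7 − (2.5)² = 0.75;  var(Y) = 0.8 − (0.8)² = 0.16
Cov(X,Y) = 2 − (2.5)(0.8) = 0
var(X + Y) = (1)²·0.75 + (1)²·0.16 + 2·(1)·(1)·0 = 0.91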